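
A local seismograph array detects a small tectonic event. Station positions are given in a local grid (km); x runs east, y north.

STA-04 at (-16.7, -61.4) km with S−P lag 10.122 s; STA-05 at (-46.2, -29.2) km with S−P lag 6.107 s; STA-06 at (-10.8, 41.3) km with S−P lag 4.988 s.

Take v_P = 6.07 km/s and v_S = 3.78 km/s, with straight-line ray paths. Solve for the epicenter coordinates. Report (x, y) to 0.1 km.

x ≈ -59.6 km, y ≈ 30.5 km

Distance from S−P lag: d = Δt · v_P v_S / (v_P − v_S) = Δt · (6.07·3.78)/(6.07−3.78) ≈ 10.0195·Δt.
So d_STA-04 = 101.42, d_STA-05 = 61.19, d_STA-06 = 49.98 km.
Circle about each station: (x + 16.7)² + (y + 61.4)² = 101.42²; (x + 46.2)² + (y + 29.2)² = 61.19²; (x + 10.8)² + (y − 41.3)² = 49.98².
Subtracting the STA-04 equation from the STA-05 and STA-06 equations removes the quadratic terms:
-59.0 x + 64.4 y = 5480.03
11.8 x + 205.4 y = 5561.50
Solving the 2×2 system: x ≈ -59.6, y ≈ 30.5 km.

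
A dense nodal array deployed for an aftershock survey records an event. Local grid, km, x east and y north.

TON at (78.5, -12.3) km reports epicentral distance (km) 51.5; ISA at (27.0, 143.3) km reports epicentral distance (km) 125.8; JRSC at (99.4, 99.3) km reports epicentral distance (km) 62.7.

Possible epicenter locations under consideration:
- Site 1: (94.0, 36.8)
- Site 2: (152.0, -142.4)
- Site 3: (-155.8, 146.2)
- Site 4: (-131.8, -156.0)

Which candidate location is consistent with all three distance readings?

For each candidate, compare |candidate − station| to the reported distance:
Site 1: residuals TON 0.0, ISA 0.0, JRSC 0.0 → max 0.0 km
Site 2: residuals TON 97.9, ISA 186.0, JRSC 184.7 → max 186.0 km
Site 3: residuals TON 231.4, ISA 57.0, JRSC 196.8 → max 231.4 km
Site 4: residuals TON 203.2, ISA 213.0, JRSC 281.7 → max 281.7 km
Only Site 1 has all residuals ≈ 0.

Site 1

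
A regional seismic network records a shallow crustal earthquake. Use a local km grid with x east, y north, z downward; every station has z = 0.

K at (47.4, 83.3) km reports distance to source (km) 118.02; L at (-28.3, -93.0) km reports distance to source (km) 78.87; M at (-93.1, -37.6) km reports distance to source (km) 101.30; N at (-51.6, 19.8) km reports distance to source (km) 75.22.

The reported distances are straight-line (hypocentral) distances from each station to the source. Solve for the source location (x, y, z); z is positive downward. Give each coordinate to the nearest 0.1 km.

Each station gives a sphere (x−x_i)² + (y−y_i)² + z² = d_i² (stations at z=0).
Subtracting the K sphere from L and M: z² cancels, leaving linear equations in x and y:
-151.4 x − 352.6 y = 7972.48
-281.0 x − 241.8 y = 4562.75
Solving: x ≈ 5.105, y ≈ -24.803 km (keep extra digits for the depth step; rounded: 5.1, -24.8).
Then from the K sphere: z² = 118.02² − (x − 47.4)² − (y − 83.3)² with x = 5.105, y = -24.803, so z ≈ 21.298 ≈ 21.3 km.

(5.1, -24.8, 21.3)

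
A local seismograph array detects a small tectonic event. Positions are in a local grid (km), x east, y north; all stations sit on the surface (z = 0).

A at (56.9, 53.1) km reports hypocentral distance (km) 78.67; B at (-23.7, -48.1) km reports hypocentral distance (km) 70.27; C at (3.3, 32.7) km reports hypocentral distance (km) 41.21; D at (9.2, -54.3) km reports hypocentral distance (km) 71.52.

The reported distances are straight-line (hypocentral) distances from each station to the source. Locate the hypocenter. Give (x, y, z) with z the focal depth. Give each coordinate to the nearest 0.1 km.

x ≈ 1.3 km, y ≈ 8.5 km, depth ≈ 33.3 km

Each station gives a sphere (x−x_i)² + (y−y_i)² + z² = d_i² (stations at z=0).
Subtracting the A sphere from B and C: z² cancels, leaving linear equations in x and y:
-161.2 x − 202.4 y = -1930.82
-107.2 x − 40.8 y = -486.34
Solving: x ≈ 1.300, y ≈ 8.504 km (keep extra digits for the depth step; rounded: 1.3, 8.5).
Then from the A sphere: z² = 78.67² − (x − 56.9)² − (y − 53.1)² with x = 1.300, y = 8.504, so z ≈ 33.299 ≈ 33.3 km.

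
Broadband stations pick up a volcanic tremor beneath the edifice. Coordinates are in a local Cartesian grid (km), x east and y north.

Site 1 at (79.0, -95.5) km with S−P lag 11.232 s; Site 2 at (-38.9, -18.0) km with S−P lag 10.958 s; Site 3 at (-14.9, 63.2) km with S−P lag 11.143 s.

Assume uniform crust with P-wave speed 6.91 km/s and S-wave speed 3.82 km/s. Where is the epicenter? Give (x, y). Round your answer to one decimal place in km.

53.5 km east, -3.0 km north

Distance from S−P lag: d = Δt · v_P v_S / (v_P − v_S) = Δt · (6.91·3.82)/(6.91−3.82) ≈ 8.5425·Δt.
So d_Site 1 = 95.95, d_Site 2 = 93.61, d_Site 3 = 95.19 km.
Circle about each station: (x − 79.0)² + (y + 95.5)² = 95.95²; (x + 38.9)² + (y + 18.0)² = 93.61²; (x + 14.9)² + (y − 63.2)² = 95.19².
Subtracting the Site 1 equation from the Site 2 and Site 3 equations removes the quadratic terms:
-235.8 x + 155.0 y = -13080.47
-187.8 x + 317.4 y = -10999.73
Solving the 2×2 system: x ≈ 53.5, y ≈ -3.0 km.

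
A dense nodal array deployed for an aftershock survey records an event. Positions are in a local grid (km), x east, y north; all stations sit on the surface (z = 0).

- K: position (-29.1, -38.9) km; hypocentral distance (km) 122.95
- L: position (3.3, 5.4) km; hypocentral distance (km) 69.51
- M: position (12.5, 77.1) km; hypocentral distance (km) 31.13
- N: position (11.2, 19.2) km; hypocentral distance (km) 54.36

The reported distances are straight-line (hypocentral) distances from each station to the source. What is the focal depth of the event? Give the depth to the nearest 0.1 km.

depth ≈ 18.5 km

Each station gives a sphere (x−x_i)² + (y−y_i)² + z² = d_i² (stations at z=0).
Subtracting the K sphere from L and M: z² cancels, leaving linear equations in x and y:
64.8 x + 88.6 y = 7965.09
83.2 x + 232.0 y = 17888.27
Solving: x ≈ 34.325, y ≈ 64.795 km (keep extra digits for the depth step; rounded: 34.3, 64.8).
Then from the K sphere: z² = 122.95² − (x + 29.1)² − (y + 38.9)² with x = 34.325, y = 64.795, so z ≈ 18.475 ≈ 18.5 km.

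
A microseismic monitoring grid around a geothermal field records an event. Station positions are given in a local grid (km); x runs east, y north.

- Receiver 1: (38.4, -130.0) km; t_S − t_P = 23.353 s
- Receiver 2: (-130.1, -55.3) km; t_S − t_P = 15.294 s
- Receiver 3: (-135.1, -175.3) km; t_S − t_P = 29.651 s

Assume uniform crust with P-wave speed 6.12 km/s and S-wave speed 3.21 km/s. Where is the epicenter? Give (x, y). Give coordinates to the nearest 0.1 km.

Distance from S−P lag: d = Δt · v_P v_S / (v_P − v_S) = Δt · (6.12·3.21)/(6.12−3.21) ≈ 6.7509·Δt.
So d_Receiver 1 = 157.65, d_Receiver 2 = 103.25, d_Receiver 3 = 200.17 km.
Circle about each station: (x − 38.4)² + (y + 130.0)² = 157.65²; (x + 130.1)² + (y + 55.3)² = 103.25²; (x + 135.1)² + (y + 175.3)² = 200.17².
Subtracting the Receiver 1 equation from the Receiver 2 and Receiver 3 equations removes the quadratic terms:
-337.0 x + 149.4 y = 15802.50
-347.0 x − 90.6 y = 15393.03
Solving the 2×2 system: x ≈ -45.3, y ≈ 3.6 km.
Check against Receiver 1 (with the unrounded x, y): √((x − 38.4)²+(y + 130.0)²) = 157.65 ≈ 157.65 km. ✓

x ≈ -45.3 km, y ≈ 3.6 km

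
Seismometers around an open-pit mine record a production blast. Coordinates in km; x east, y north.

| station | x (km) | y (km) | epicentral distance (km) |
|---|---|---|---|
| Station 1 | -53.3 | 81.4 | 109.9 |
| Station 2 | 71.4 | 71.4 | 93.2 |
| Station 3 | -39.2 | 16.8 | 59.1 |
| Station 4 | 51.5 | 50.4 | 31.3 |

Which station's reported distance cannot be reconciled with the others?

Station 4

Solve using three stations at a time. Using Station 1, Station 2, Station 3 (subtract circle equations pairwise → linear system) gives (x, y) ≈ (16.2, -3.7).
Distances from that point to each station vs reported:
  Station 1: calculated 109.9 vs reported 109.9 → residual 0.0 km
  Station 2: calculated 93.2 vs reported 93.2 → residual 0.0 km
  Station 3: calculated 59.1 vs reported 59.1 → residual 0.0 km
  Station 4: calculated 64.6 vs reported 31.3 → residual 33.3 km
Station 1, Station 2, Station 3 are mutually consistent (residuals ≈ 0); Station 4 is off by 33.3 km.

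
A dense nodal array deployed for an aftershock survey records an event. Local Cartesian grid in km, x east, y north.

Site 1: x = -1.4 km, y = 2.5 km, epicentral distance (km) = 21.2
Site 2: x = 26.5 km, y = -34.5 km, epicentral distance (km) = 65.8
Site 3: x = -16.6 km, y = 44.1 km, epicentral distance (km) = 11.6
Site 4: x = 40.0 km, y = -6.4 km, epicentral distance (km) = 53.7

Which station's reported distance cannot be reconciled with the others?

Site 3

Solve using three stations at a time. Using Site 1, Site 2, Site 4 (subtract circle equations pairwise → linear system) gives (x, y) ≈ (-4.6, 23.5).
Distances from that point to each station vs reported:
  Site 1: calculated 21.2 vs reported 21.2 → residual 0.0 km
  Site 2: calculated 65.8 vs reported 65.8 → residual 0.0 km
  Site 3: calculated 23.8 vs reported 11.6 → residual 12.2 km
  Site 4: calculated 53.7 vs reported 53.7 → residual 0.0 km
Site 1, Site 2, Site 4 are mutually consistent (residuals ≈ 0); Site 3 is off by 12.2 km.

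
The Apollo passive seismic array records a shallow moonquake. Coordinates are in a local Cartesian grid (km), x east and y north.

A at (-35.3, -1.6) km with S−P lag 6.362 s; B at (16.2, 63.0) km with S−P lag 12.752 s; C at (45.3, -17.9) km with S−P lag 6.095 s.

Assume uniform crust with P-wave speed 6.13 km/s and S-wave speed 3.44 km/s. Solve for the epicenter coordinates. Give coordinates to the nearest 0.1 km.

Distance from S−P lag: d = Δt · v_P v_S / (v_P − v_S) = Δt · (6.13·3.44)/(6.13−3.44) ≈ 7.8391·Δt.
So d_A = 49.87, d_B = 99.96, d_C = 47.78 km.
Circle about each station: (x + 35.3)² + (y + 1.6)² = 49.87²; (x − 16.2)² + (y − 63.0)² = 99.96²; (x − 45.3)² + (y + 17.9)² = 47.78².
Subtracting pairs of circle equations eliminates x²+y² and gives linear equations (the radical axes):
103.0 x + 129.2 y = -4522.19
161.2 x − 32.6 y = 1327.94
Solving the 2×2 system: x ≈ 1.0, y ≈ -35.8 km.

1.0 km east, -35.8 km north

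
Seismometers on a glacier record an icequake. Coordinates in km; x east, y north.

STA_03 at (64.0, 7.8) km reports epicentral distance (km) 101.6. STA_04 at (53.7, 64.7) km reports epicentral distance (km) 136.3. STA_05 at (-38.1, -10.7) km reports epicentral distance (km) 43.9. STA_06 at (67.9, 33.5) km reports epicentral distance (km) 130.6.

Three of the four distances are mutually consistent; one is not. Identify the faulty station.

STA_06

Solve using three stations at a time. Using STA_03, STA_04, STA_05 (subtract circle equations pairwise → linear system) gives (x, y) ≈ (-19.3, -50.4).
Distances from that point to each station vs reported:
  STA_03: calculated 101.6 vs reported 101.6 → residual 0.0 km
  STA_04: calculated 136.3 vs reported 136.3 → residual 0.0 km
  STA_05: calculated 44.0 vs reported 43.9 → residual 0.1 km
  STA_06: calculated 121.0 vs reported 130.6 → residual 9.6 km
STA_03, STA_04, STA_05 are mutually consistent (residuals ≈ 0); STA_06 is off by 9.6 km.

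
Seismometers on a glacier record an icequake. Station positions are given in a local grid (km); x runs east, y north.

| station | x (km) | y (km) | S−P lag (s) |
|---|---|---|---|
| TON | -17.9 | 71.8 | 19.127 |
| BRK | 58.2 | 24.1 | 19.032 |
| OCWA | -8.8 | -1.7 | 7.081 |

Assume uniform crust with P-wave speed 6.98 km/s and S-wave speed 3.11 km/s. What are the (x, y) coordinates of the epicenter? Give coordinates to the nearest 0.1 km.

Distance from S−P lag: d = Δt · v_P v_S / (v_P − v_S) = Δt · (6.98·3.11)/(6.98−3.11) ≈ 5.6093·Δt.
So d_TON = 107.29, d_BRK = 106.76, d_OCWA = 39.72 km.
Circle about each station: (x + 17.9)² + (y − 71.8)² = 107.29²; (x − 58.2)² + (y − 24.1)² = 106.76²; (x + 8.8)² + (y + 1.7)² = 39.72².
Subtracting pairs of circle equations eliminates x²+y² and gives linear equations (the radical axes):
152.2 x − 95.4 y = -1394.15
18.2 x − 147.0 y = 4538.15
Solving the 2×2 system: x ≈ -30.9, y ≈ -34.7 km.
Check against TON (with the unrounded x, y): √((x + 17.9)²+(y − 71.8)²) = 107.29 ≈ 107.29 km. ✓

x ≈ -30.9 km, y ≈ -34.7 km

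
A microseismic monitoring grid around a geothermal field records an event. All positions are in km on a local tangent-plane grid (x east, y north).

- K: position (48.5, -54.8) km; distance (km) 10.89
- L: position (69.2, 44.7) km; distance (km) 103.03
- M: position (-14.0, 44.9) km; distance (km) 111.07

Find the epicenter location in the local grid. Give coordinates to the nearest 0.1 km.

Circle about each station: (x − 48.5)² + (y + 54.8)² = 10.89²; (x − 69.2)² + (y − 44.7)² = 103.03²; (x + 14.0)² + (y − 44.9)² = 111.07².
Subtracting pairs of circle equations eliminates x²+y² and gives linear equations (the radical axes):
41.4 x + 199.0 y = -9065.15
-125.0 x + 199.4 y = -15361.23
Solving the 2×2 system: x ≈ 37.7, y ≈ -53.4 km.

37.7 km east, -53.4 km north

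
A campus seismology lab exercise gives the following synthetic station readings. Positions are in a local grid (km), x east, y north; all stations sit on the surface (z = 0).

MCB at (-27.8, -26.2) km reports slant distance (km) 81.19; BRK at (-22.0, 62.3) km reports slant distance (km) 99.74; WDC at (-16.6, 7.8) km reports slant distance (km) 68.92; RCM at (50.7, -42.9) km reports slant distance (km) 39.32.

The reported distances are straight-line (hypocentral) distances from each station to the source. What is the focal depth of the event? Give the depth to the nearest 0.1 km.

Each station gives a sphere (x−x_i)² + (y−y_i)² + z² = d_i² (stations at z=0).
Subtracting the MCB sphere from BRK and WDC: z² cancels, leaving linear equations in x and y:
11.6 x + 177.0 y = -450.24
22.4 x + 68.0 y = 718.97
Solving: x ≈ 49.708, y ≈ -5.801 km (keep extra digits for the depth step; rounded: 49.7, -5.8).
Then from the MCB sphere: z² = 81.19² − (x + 27.8)² − (y + 26.2)² with x = 49.708, y = -5.801, so z ≈ 12.969 ≈ 13.0 km.
Check against RCM (with the unrounded solution): distance 39.31 ≈ 39.32 km. ✓

z ≈ 13.0 km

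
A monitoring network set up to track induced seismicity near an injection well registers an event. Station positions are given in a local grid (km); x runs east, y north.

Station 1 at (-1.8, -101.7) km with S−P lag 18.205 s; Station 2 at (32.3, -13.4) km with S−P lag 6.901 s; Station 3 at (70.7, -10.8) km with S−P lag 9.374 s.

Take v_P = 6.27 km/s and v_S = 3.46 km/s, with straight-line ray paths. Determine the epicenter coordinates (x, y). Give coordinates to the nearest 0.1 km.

Distance from S−P lag: d = Δt · v_P v_S / (v_P − v_S) = Δt · (6.27·3.46)/(6.27−3.46) ≈ 7.7204·Δt.
So d_Station 1 = 140.55, d_Station 2 = 53.28, d_Station 3 = 72.37 km.
Circle about each station: (x + 1.8)² + (y + 101.7)² = 140.55²; (x − 32.3)² + (y + 13.4)² = 53.28²; (x − 70.7)² + (y + 10.8)² = 72.37².
Subtracting the Station 1 equation from the Station 2 and Station 3 equations removes the quadratic terms:
68.2 x + 176.6 y = 7792.26
145.0 x + 181.8 y = 9285.89
Solving the 2×2 system: x ≈ 16.9, y ≈ 37.6 km.

x ≈ 16.9 km, y ≈ 37.6 km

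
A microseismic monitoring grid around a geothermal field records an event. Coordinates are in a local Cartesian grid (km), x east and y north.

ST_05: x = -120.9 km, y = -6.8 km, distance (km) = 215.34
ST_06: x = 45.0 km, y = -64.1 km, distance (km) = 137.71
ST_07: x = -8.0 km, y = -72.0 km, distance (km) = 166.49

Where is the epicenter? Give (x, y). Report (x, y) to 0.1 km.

80.7 km east, 68.9 km north

Circle about each station: (x + 120.9)² + (y + 6.8)² = 215.34²; (x − 45.0)² + (y + 64.1)² = 137.71²; (x + 8.0)² + (y + 72.0)² = 166.49².
Subtracting pairs of circle equations eliminates x²+y² and gives linear equations (the radical axes):
331.8 x − 114.6 y = 18878.03
225.8 x − 130.4 y = 9237.35
Solving the 2×2 system: x ≈ 80.7, y ≈ 68.9 km.
Check against ST_05 (with the unrounded x, y): √((x + 120.9)²+(y + 6.8)²) = 215.32 ≈ 215.34 km. ✓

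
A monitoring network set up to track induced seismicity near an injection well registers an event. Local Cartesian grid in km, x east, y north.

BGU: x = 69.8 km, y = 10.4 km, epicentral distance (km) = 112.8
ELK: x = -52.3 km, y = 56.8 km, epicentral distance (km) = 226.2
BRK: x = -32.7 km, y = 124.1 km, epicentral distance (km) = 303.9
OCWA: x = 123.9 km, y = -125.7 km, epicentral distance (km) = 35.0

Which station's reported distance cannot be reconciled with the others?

Solve using three stations at a time. Using BGU, ELK, OCWA (subtract circle equations pairwise → linear system) gives (x, y) ≈ (118.8, -91.2).
Distances from that point to each station vs reported:
  BGU: calculated 112.8 vs reported 112.8 → residual 0.0 km
  ELK: calculated 226.2 vs reported 226.2 → residual 0.0 km
  BRK: calculated 263.2 vs reported 303.9 → residual 40.7 km
  OCWA: calculated 34.9 vs reported 35.0 → residual 0.1 km
BGU, ELK, OCWA are mutually consistent (residuals ≈ 0); BRK is off by 40.7 km.

BRK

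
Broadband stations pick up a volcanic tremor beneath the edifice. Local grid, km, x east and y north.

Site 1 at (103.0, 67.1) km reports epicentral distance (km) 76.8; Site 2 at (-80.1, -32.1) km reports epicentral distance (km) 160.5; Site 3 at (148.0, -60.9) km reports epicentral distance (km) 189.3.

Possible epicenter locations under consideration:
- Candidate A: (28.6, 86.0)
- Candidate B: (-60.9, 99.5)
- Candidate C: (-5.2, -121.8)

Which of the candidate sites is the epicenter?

Candidate A

For each candidate, compare |candidate − station| to the reported distance:
Candidate A: residuals Site 1 0.0, Site 2 0.0, Site 3 0.0 → max 0.0 km
Candidate B: residuals Site 1 90.3, Site 2 27.5, Site 3 74.1 → max 90.3 km
Candidate C: residuals Site 1 140.9, Site 2 43.6, Site 3 24.4 → max 140.9 km
Only Candidate A has all residuals ≈ 0.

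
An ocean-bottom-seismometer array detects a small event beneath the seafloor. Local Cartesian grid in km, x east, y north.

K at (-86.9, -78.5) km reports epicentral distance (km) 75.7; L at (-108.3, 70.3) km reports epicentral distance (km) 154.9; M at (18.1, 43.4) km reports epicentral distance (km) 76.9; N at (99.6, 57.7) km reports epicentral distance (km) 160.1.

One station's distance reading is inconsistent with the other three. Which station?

M

Solve using three stations at a time. Using K, L, N (subtract circle equations pairwise → linear system) gives (x, y) ≈ (-15.4, -53.7).
Distances from that point to each station vs reported:
  K: calculated 75.7 vs reported 75.7 → residual 0.0 km
  L: calculated 154.9 vs reported 154.9 → residual 0.0 km
  M: calculated 102.7 vs reported 76.9 → residual 25.8 km
  N: calculated 160.1 vs reported 160.1 → residual 0.0 km
K, L, N are mutually consistent (residuals ≈ 0); M is off by 25.8 km.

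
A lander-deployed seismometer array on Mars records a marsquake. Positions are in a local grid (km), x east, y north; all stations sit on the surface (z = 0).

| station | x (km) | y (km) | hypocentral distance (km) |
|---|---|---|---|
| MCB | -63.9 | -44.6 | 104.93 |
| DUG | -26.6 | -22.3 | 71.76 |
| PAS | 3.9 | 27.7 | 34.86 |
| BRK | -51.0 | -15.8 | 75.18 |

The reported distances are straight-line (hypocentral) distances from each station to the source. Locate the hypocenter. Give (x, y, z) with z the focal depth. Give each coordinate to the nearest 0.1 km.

Each station gives a sphere (x−x_i)² + (y−y_i)² + z² = d_i² (stations at z=0).
Subtracting the MCB sphere from DUG and PAS: z² cancels, leaving linear equations in x and y:
74.6 x + 44.6 y = 993.29
135.6 x + 144.6 y = 4505.22
Solving: x ≈ -12.091, y ≈ 42.495 km (keep extra digits for the depth step; rounded: -12.1, 42.5).
Then from the MCB sphere: z² = 104.93² − (x + 63.9)² − (y + 44.6)² with x = -12.091, y = 42.495, so z ≈ 27.214 ≈ 27.2 km.
Check against BRK (with the unrounded solution): distance 75.19 ≈ 75.18 km. ✓

x ≈ -12.1 km, y ≈ 42.5 km, depth ≈ 27.2 km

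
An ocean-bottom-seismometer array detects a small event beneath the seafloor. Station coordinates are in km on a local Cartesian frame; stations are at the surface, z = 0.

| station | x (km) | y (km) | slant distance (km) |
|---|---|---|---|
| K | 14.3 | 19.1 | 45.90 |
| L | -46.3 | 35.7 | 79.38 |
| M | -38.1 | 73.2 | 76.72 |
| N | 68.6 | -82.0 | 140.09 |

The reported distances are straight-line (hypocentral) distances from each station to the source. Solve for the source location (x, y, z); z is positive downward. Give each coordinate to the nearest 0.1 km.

Each station gives a sphere (x−x_i)² + (y−y_i)² + z² = d_i² (stations at z=0).
Subtracting the K sphere from L and M: z² cancels, leaving linear equations in x and y:
-121.2 x + 33.2 y = -1345.49
-104.8 x + 108.2 y = 2461.40
Solving: x ≈ 23.592, y ≈ 45.600 km (keep extra digits for the depth step; rounded: 23.6, 45.6).
Then from the K sphere: z² = 45.90² − (x − 14.3)² − (y − 19.1)² with x = 23.592, y = 45.600, so z ≈ 36.307 ≈ 36.3 km.

x ≈ 23.6 km, y ≈ 45.6 km, depth ≈ 36.3 km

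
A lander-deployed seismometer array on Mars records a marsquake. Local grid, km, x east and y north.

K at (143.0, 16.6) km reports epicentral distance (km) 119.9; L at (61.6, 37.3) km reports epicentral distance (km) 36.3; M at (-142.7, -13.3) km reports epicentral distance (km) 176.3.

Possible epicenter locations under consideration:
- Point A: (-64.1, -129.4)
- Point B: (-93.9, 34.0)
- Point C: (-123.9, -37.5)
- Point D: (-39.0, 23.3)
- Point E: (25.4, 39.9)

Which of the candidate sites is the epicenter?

For each candidate, compare |candidate − station| to the reported distance:
Point A: residuals K 133.5, L 172.5, M 36.1 → max 172.5 km
Point B: residuals K 117.6, L 119.2, M 108.3 → max 119.2 km
Point C: residuals K 152.4, L 163.7, M 145.7 → max 163.7 km
Point D: residuals K 62.2, L 65.3, M 66.3 → max 66.3 km
Point E: residuals K 0.0, L 0.0, M 0.0 → max 0.0 km
Only Point E has all residuals ≈ 0.

Point E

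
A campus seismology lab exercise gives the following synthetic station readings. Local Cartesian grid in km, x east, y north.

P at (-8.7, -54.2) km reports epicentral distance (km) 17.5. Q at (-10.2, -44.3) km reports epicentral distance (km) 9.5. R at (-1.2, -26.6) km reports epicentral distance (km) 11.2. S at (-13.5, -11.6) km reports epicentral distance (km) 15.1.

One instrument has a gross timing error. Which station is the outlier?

Solve using three stations at a time. Using P, Q, R (subtract circle equations pairwise → linear system) gives (x, y) ≈ (-3.7, -37.5).
Distances from that point to each station vs reported:
  P: calculated 17.5 vs reported 17.5 → residual 0.0 km
  Q: calculated 9.4 vs reported 9.5 → residual 0.1 km
  R: calculated 11.1 vs reported 11.2 → residual 0.1 km
  S: calculated 27.7 vs reported 15.1 → residual 12.6 km
P, Q, R are mutually consistent (residuals ≈ 0); S is off by 12.6 km.

S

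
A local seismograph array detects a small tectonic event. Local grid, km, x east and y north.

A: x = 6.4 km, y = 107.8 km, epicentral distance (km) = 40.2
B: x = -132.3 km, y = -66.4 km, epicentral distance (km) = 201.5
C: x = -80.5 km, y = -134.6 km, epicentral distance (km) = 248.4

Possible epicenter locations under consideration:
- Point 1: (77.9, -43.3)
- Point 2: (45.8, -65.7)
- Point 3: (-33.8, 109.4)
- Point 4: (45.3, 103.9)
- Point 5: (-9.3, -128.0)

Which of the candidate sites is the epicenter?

Point 3

For each candidate, compare |candidate − station| to the reported distance:
Point 1: residuals A 127.0, B 10.0, C 65.6 → max 127.0 km
Point 2: residuals A 137.7, B 23.4, C 104.5 → max 137.7 km
Point 3: residuals A 0.0, B 0.0, C 0.0 → max 0.0 km
Point 4: residuals A 1.1, B 44.6, C 21.2 → max 44.6 km
Point 5: residuals A 196.1, B 63.9, C 176.9 → max 196.1 km
Only Point 3 has all residuals ≈ 0.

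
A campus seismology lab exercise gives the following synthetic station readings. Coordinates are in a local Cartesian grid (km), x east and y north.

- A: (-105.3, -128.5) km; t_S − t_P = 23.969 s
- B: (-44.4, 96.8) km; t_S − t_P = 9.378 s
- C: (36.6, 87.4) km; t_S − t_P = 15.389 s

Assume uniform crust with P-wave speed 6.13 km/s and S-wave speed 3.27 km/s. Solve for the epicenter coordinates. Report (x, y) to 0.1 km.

x ≈ -56.0 km, y ≈ 32.1 km

Distance from S−P lag: d = Δt · v_P v_S / (v_P − v_S) = Δt · (6.13·3.27)/(6.13−3.27) ≈ 7.0088·Δt.
So d_A = 167.99, d_B = 65.73, d_C = 107.86 km.
Circle about each station: (x + 105.3)² + (y + 128.5)² = 167.99²; (x + 44.4)² + (y − 96.8)² = 65.73²; (x − 36.6)² + (y − 87.4)² = 107.86².
Subtracting the A equation from the B and C equations removes the quadratic terms:
121.8 x + 450.6 y = 7641.47
283.8 x + 431.8 y = -2035.16
Solving the 2×2 system: x ≈ -56.0, y ≈ 32.1 km.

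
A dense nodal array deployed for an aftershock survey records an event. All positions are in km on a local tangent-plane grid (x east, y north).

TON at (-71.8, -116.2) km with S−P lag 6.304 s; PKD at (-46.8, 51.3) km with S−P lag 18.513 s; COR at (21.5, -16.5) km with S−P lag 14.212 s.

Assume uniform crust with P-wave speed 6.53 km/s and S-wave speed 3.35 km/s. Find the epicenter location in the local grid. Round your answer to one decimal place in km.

-56.3 km east, -75.7 km north

Distance from S−P lag: d = Δt · v_P v_S / (v_P − v_S) = Δt · (6.53·3.35)/(6.53−3.35) ≈ 6.8791·Δt.
So d_TON = 43.37, d_PKD = 127.35, d_COR = 97.77 km.
Circle about each station: (x + 71.8)² + (y + 116.2)² = 43.37²; (x + 46.8)² + (y − 51.3)² = 127.35²; (x − 21.5)² + (y + 16.5)² = 97.77².
Subtracting the TON equation from the PKD and COR equations removes the quadratic terms:
50.0 x + 335.0 y = -28172.82
186.6 x + 199.4 y = -25601.20
Solving the 2×2 system: x ≈ -56.3, y ≈ -75.7 km.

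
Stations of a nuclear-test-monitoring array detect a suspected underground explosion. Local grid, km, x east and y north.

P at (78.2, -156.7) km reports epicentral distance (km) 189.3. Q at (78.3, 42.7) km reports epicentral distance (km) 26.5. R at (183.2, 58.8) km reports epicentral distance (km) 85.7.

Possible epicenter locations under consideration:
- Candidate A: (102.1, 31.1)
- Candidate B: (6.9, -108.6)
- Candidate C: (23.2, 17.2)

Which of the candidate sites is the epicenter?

Candidate A

For each candidate, compare |candidate − station| to the reported distance:
Candidate A: residuals P 0.0, Q 0.0, R 0.0 → max 0.0 km
Candidate B: residuals P 103.3, Q 140.8, R 157.4 → max 157.4 km
Candidate C: residuals P 6.9, Q 34.2, R 79.6 → max 79.6 km
Only Candidate A has all residuals ≈ 0.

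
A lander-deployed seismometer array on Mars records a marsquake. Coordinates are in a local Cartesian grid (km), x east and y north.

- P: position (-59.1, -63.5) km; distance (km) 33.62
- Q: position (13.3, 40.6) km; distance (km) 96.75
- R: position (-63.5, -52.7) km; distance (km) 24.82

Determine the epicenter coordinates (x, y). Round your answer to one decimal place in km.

Circle about each station: (x + 59.1)² + (y + 63.5)² = 33.62²; (x − 13.3)² + (y − 40.6)² = 96.75²; (x + 63.5)² + (y + 52.7)² = 24.82².
Subtracting the P equation from the Q and R equations removes the quadratic terms:
144.8 x + 208.2 y = -13930.07
-8.8 x + 21.6 y = -201.25
Solving the 2×2 system: x ≈ -52.2, y ≈ -30.6 km.

-52.2 km east, -30.6 km north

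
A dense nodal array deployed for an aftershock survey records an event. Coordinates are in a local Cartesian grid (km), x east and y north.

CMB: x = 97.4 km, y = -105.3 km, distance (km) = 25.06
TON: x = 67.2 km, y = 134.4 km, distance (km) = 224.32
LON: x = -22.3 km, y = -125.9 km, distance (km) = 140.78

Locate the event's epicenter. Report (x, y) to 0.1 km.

Circle about each station: (x − 97.4)² + (y + 105.3)² = 25.06²; (x − 67.2)² + (y − 134.4)² = 224.32²; (x + 22.3)² + (y + 125.9)² = 140.78².
Subtracting the CMB equation from the TON and LON equations removes the quadratic terms:
-60.4 x + 479.4 y = -47687.11
-239.4 x − 41.2 y = -23417.75
Solving the 2×2 system: x ≈ 112.5, y ≈ -85.3 km.

(112.5, -85.3)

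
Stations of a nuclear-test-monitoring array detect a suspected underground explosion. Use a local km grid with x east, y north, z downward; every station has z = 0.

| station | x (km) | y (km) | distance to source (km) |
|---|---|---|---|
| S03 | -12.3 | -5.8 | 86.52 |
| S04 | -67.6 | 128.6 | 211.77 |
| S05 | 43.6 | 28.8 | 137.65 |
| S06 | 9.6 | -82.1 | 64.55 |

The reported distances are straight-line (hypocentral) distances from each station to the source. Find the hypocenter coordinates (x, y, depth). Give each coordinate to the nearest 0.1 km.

Each station gives a sphere (x−x_i)² + (y−y_i)² + z² = d_i² (stations at z=0).
Subtracting the S03 sphere from S04 and S05: z² cancels, leaving linear equations in x and y:
-110.6 x + 268.8 y = -16438.03
111.8 x + 69.2 y = -8916.34
Solving: x ≈ -33.396, y ≈ -74.894 km (keep extra digits for the depth step; rounded: -33.4, -74.9).
Then from the S03 sphere: z² = 86.52² − (x + 12.3)² − (y + 5.8)² with x = -33.396, y = -74.894, so z ≈ 47.610 ≈ 47.6 km.

x ≈ -33.4 km, y ≈ -74.9 km, depth ≈ 47.6 km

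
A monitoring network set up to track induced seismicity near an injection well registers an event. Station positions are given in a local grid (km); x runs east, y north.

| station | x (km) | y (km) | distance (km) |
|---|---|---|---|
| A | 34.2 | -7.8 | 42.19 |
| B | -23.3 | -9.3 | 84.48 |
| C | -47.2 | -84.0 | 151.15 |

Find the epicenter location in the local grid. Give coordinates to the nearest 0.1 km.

(51.0, 30.9)

Circle about each station: (x − 34.2)² + (y + 7.8)² = 42.19²; (x + 23.3)² + (y + 9.3)² = 84.48²; (x + 47.2)² + (y + 84.0)² = 151.15².
Subtracting the A equation from the B and C equations removes the quadratic terms:
-115.0 x − 3.0 y = -5957.97
-162.8 x − 152.4 y = -13012.97
Solving the 2×2 system: x ≈ 51.0, y ≈ 30.9 km.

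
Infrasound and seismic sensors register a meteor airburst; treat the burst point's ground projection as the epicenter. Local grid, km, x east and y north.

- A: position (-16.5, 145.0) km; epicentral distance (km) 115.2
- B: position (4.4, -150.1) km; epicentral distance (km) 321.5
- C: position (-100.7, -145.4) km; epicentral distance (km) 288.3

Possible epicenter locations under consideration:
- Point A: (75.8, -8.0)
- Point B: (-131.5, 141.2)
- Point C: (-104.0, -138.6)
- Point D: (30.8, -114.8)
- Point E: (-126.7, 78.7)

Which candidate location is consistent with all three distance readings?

Point B

For each candidate, compare |candidate − station| to the reported distance:
Point A: residuals A 63.5, B 162.5, C 64.6 → max 162.5 km
Point B: residuals A 0.1, B 0.1, C 0.0 → max 0.1 km
Point C: residuals A 181.6, B 212.5, C 280.7 → max 280.7 km
Point D: residuals A 148.9, B 277.4, C 153.3 → max 277.4 km
Point E: residuals A 13.4, B 57.8, C 62.7 → max 62.7 km
Only Point B has all residuals ≈ 0.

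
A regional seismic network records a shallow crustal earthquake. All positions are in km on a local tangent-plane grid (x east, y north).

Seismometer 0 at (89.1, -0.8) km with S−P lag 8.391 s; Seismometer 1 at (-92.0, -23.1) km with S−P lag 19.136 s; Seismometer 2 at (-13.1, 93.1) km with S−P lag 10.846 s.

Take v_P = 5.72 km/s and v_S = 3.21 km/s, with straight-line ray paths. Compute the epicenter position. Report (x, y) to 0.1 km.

(36.9, 31.5)

Distance from S−P lag: d = Δt · v_P v_S / (v_P − v_S) = Δt · (5.72·3.21)/(5.72−3.21) ≈ 7.3152·Δt.
So d_Seismometer 0 = 61.38, d_Seismometer 1 = 139.98, d_Seismometer 2 = 79.34 km.
Circle about each station: (x − 89.1)² + (y + 0.8)² = 61.38²; (x + 92.0)² + (y + 23.1)² = 139.98²; (x + 13.1)² + (y − 93.1)² = 79.34².
Subtracting pairs of circle equations eliminates x²+y² and gives linear equations (the radical axes):
-362.2 x − 44.6 y = -14768.74
-204.4 x + 187.8 y = -1627.56
Solving the 2×2 system: x ≈ 36.9, y ≈ 31.5 km.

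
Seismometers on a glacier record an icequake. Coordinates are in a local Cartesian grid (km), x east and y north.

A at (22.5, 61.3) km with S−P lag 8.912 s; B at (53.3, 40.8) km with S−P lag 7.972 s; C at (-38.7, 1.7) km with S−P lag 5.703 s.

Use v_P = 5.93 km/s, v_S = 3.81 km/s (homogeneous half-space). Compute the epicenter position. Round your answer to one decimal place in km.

11.2 km east, -33.0 km north

Distance from S−P lag: d = Δt · v_P v_S / (v_P − v_S) = Δt · (5.93·3.81)/(5.93−3.81) ≈ 10.6572·Δt.
So d_A = 94.98, d_B = 84.96, d_C = 60.78 km.
Circle about each station: (x − 22.5)² + (y − 61.3)² = 94.98²; (x − 53.3)² + (y − 40.8)² = 84.96²; (x + 38.7)² + (y − 1.7)² = 60.78².
Subtracting pairs of circle equations eliminates x²+y² and gives linear equations (the radical axes):
61.6 x − 41.0 y = 2044.59
-122.4 x − 119.2 y = 2563.63
Solving the 2×2 system: x ≈ 11.2, y ≈ -33.0 km.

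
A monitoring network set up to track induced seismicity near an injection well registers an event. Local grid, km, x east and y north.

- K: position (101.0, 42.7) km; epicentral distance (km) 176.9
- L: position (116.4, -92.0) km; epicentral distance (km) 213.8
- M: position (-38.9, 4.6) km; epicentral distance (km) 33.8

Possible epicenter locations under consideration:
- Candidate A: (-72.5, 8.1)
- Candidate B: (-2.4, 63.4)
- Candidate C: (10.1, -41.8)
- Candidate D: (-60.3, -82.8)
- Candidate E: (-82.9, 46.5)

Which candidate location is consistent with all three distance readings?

For each candidate, compare |candidate − station| to the reported distance:
Candidate A: residuals K 0.0, L 0.0, M 0.0 → max 0.0 km
Candidate B: residuals K 71.4, L 18.2, M 35.4 → max 71.4 km
Candidate C: residuals K 52.8, L 96.2, M 33.7 → max 96.2 km
Candidate D: residuals K 27.5, L 36.9, M 56.2 → max 56.2 km
Candidate E: residuals K 7.0, L 28.9, M 27.0 → max 28.9 km
Only Candidate A has all residuals ≈ 0.

Candidate A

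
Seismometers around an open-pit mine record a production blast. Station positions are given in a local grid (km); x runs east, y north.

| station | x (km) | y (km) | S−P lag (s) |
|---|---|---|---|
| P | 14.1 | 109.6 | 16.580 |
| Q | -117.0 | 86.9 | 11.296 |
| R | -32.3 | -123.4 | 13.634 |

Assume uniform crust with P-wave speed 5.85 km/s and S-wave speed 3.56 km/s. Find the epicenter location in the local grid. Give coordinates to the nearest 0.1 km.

Distance from S−P lag: d = Δt · v_P v_S / (v_P − v_S) = Δt · (5.85·3.56)/(5.85−3.56) ≈ 9.0943·Δt.
So d_P = 150.78, d_Q = 102.73, d_R = 123.99 km.
Circle about each station: (x − 14.1)² + (y − 109.6)² = 150.78²; (x + 117.0)² + (y − 86.9)² = 102.73²; (x + 32.3)² + (y + 123.4)² = 123.99².
Subtracting the P equation from the Q and R equations removes the quadratic terms:
-262.2 x − 45.4 y = 21210.80
-92.8 x − 466.0 y = 11420.97
Solving the 2×2 system: x ≈ -79.4, y ≈ -8.7 km.

-79.4 km east, -8.7 km north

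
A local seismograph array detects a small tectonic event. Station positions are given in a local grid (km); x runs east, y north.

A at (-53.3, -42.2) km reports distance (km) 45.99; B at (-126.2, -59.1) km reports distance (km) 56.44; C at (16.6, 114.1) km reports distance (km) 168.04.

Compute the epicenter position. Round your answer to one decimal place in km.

Circle about each station: (x + 53.3)² + (y + 42.2)² = 45.99²; (x + 126.2)² + (y + 59.1)² = 56.44²; (x − 16.6)² + (y − 114.1)² = 168.04².
Subtracting the A equation from the B and C equations removes the quadratic terms:
-145.8 x − 33.8 y = 13727.13
139.8 x + 312.6 y = -17449.72
Solving the 2×2 system: x ≈ -90.6, y ≈ -15.3 km.

(-90.6, -15.3)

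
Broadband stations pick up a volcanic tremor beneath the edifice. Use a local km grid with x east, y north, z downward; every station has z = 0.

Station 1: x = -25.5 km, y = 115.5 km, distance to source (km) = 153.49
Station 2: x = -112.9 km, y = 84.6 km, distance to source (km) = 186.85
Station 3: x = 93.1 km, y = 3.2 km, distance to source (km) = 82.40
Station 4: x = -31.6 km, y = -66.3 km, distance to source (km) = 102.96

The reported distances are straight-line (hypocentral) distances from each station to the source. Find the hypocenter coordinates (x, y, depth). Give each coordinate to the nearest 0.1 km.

x ≈ 35.8 km, y ≈ -13.2 km, depth ≈ 56.9 km

Each station gives a sphere (x−x_i)² + (y−y_i)² + z² = d_i² (stations at z=0).
Subtracting the Station 1 sphere from Station 2 and Station 3: z² cancels, leaving linear equations in x and y:
-174.8 x − 61.8 y = -5440.67
237.2 x − 224.6 y = 11456.77
Solving: x ≈ 35.794, y ≈ -13.207 km (keep extra digits for the depth step; rounded: 35.8, -13.2).
Then from the Station 1 sphere: z² = 153.49² − (x + 25.5)² − (y − 115.5)² with x = 35.794, y = -13.207, so z ≈ 56.892 ≈ 56.9 km.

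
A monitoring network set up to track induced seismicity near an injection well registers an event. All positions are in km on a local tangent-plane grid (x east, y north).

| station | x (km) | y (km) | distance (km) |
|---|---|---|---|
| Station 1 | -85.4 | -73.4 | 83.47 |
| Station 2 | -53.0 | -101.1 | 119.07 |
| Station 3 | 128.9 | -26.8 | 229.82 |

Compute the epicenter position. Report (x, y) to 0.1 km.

Circle about each station: (x + 85.4)² + (y + 73.4)² = 83.47²; (x + 53.0)² + (y + 101.1)² = 119.07²; (x − 128.9)² + (y + 26.8)² = 229.82².
Subtracting the Station 1 equation from the Station 2 and Station 3 equations removes the quadratic terms:
64.8 x − 55.4 y = -6860.93
428.6 x + 93.2 y = -41197.26
Solving the 2×2 system: x ≈ -98.1, y ≈ 9.1 km.

x ≈ -98.1 km, y ≈ 9.1 km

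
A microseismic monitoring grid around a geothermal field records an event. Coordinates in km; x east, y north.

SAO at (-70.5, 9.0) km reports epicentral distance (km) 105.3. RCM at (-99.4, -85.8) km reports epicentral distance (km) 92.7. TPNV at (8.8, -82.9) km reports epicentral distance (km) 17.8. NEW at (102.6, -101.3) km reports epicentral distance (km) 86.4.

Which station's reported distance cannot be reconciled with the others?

NEW

Solve using three stations at a time. Using SAO, RCM, TPNV (subtract circle equations pairwise → linear system) gives (x, y) ≈ (-7.3, -75.2).
Distances from that point to each station vs reported:
  SAO: calculated 105.3 vs reported 105.3 → residual 0.0 km
  RCM: calculated 92.7 vs reported 92.7 → residual 0.0 km
  TPNV: calculated 17.8 vs reported 17.8 → residual 0.0 km
  NEW: calculated 112.9 vs reported 86.4 → residual 26.5 km
SAO, RCM, TPNV are mutually consistent (residuals ≈ 0); NEW is off by 26.5 km.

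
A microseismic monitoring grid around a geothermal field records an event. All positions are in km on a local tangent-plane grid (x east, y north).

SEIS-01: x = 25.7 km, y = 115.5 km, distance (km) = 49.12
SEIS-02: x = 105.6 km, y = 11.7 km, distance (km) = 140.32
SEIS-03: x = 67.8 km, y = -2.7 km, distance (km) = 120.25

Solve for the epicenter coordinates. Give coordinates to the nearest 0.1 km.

Circle about each station: (x − 25.7)² + (y − 115.5)² = 49.12²; (x − 105.6)² + (y − 11.7)² = 140.32²; (x − 67.8)² + (y + 2.7)² = 120.25².
Subtracting pairs of circle equations eliminates x²+y² and gives linear equations (the radical axes):
159.8 x − 207.6 y = -19989.42
84.2 x − 236.4 y = -21443.90
Solving the 2×2 system: x ≈ -13.5, y ≈ 85.9 km.

x ≈ -13.5 km, y ≈ 85.9 km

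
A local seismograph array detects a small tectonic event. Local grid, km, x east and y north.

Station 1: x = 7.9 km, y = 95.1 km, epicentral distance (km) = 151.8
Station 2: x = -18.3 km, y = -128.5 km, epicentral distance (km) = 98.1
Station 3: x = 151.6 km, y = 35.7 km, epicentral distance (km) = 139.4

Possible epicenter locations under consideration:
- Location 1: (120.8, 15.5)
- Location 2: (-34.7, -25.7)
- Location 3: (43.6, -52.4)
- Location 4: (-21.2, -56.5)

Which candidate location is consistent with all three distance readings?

Location 3

For each candidate, compare |candidate − station| to the reported distance:
Location 1: residuals Station 1 13.7, Station 2 102.1, Station 3 102.6 → max 102.6 km
Location 2: residuals Station 1 23.7, Station 2 6.0, Station 3 56.8 → max 56.8 km
Location 3: residuals Station 1 0.0, Station 2 0.0, Station 3 0.0 → max 0.0 km
Location 4: residuals Station 1 2.6, Station 2 26.0, Station 3 56.5 → max 56.5 km
Only Location 3 has all residuals ≈ 0.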